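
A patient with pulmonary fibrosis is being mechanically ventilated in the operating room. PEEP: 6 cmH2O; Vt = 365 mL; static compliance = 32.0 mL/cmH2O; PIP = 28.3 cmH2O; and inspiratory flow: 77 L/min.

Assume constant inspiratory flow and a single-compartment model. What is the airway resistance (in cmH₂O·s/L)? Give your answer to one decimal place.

Flow: 77 L/min ÷ 60 = 1.2833 L/s.
Equation of motion (constant flow): PIP = Vt/C + R·V̇ + PEEP.
R·V̇ = PIP − Vt/C − PEEP = 28.3 − 365/32.0 − 6 = 28.3 − 11.406 − 6 = 10.894 cmH2O.
R = 10.894 / 1.2833 = 8.489 cmH2O·s/L.

8.5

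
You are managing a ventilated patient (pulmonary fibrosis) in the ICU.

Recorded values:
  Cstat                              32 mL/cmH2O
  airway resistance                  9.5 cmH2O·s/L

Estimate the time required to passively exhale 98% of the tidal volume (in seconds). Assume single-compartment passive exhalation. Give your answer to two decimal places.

τ = R × C = 9.5 × 32 mL/cmH2O = 9.5 × 0.032 L/cmH2O = 0.304 s.
Exhaled fraction f = 1 − e^(−t/τ) → t = −τ·ln(1 − f) = −0.304·ln(0.02) = 1.189 s.

1.19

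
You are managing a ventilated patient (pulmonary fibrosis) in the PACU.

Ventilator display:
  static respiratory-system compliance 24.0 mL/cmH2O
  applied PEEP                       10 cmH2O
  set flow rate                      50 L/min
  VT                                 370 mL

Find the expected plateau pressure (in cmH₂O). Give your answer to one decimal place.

25.4

Pplat = PEEP + Vt / Cstat = 10 + 370 / 24.0 = 10 + 15.417 = 25.417 cmH2O.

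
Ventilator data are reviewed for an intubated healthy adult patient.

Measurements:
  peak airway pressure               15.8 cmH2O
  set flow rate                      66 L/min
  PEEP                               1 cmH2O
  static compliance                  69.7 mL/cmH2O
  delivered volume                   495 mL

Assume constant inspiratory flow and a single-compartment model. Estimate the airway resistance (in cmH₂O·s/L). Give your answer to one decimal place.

7.0

Flow: 66 L/min ÷ 60 = 1.1 L/s.
Equation of motion (constant flow): PIP = Vt/C + R·V̇ + PEEP.
R·V̇ = PIP − Vt/C − PEEP = 15.8 − 495/69.7 − 1 = 15.8 − 7.102 − 1 = 7.698 cmH2O.
R = 7.698 / 1.1 = 6.998 cmH2O·s/L.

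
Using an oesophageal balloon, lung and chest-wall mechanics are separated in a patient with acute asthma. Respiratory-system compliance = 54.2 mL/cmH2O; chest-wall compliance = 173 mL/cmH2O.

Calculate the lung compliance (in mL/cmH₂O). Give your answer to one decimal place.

1/CL = 1/Crs − 1/Ccw.
1/CL = 1/54.2 − 1/173 = 0.01267.
CL = 78.927 mL/cmH2O.

78.9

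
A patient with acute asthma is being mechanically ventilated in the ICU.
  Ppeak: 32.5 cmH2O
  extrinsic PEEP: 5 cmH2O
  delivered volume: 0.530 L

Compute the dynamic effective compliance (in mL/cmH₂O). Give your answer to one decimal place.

19.3

Dynamic compliance = Vt / (PIP − PEEP) = 530 / (32.5 − 5) = 530 / 27.5 = 19.273 mL/cmH2O.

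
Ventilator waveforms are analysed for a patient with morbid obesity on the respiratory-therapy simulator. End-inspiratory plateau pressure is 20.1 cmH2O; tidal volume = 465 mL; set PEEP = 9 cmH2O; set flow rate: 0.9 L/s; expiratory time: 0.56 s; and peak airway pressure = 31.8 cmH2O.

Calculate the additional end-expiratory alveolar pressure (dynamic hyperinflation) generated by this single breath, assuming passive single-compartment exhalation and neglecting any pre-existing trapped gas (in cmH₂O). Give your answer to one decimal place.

4.0

R = (PIP − Pplat)/V̇ = (31.8 − 20.1) / 0.9 = 11.7/0.9 = 13.0 cmH2O·s/L.
C = Vt/(Pplat − PEEP) = 465.0 / (20.1 − 9) = 465.0/11.1 = 41.892 mL/cmH2O.
τ = R × C = 13.0 × 0.04189 L/cmH2O = 0.5446 s.
Fraction remaining = e^(−Te/τ) = e^(−0.56/0.5446) = 0.3576; trapped volume = 465.0 × 0.3576 = 166.28 mL.
Additional alveolar pressure from trapping ≈ V_trapped / C = 166.28 / 41.892 = 3.969 cmH2O.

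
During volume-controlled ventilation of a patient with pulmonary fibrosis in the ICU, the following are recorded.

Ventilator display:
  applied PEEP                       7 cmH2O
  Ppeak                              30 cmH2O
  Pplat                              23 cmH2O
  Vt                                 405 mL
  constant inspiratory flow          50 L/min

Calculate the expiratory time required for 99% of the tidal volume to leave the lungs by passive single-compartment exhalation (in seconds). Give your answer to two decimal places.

0.98

Flow: 50 L/min ÷ 60 = 0.8333 L/s.
R = (PIP − Pplat)/V̇ = (30 − 23) / 0.8333 = 7.0/0.8333 = 8.4 cmH2O·s/L.
C = Vt/(Pplat − PEEP) = 405.0 / (23 − 7) = 405.0/16.0 = 25.313 mL/cmH2O.
τ = R × C = 8.4 × 0.02531 L/cmH2O = 0.2126 s.
t = −τ·ln(1 − 0.99) = −0.2126·ln(0.01) = 0.9791 s.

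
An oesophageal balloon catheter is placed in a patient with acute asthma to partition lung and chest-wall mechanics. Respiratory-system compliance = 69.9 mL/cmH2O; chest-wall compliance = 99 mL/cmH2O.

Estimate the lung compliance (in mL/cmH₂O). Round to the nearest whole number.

1/CL = 1/Crs − 1/Ccw.
1/CL = 1/69.9 − 1/99 = 0.004205.
CL = 237.81 mL/cmH2O.

238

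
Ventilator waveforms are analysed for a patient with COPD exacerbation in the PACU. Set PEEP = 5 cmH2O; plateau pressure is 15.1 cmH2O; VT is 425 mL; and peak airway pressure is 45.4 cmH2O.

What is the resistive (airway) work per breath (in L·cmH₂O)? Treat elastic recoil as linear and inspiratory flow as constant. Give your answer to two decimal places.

With constant inspiratory flow the resistive pressure is constant at PIP − Pplat = 45.4 − 15.1 = 30.3 cmH2O, so resistive work = 30.3 × 0.425 = 12.878 L·cmH2O.

12.88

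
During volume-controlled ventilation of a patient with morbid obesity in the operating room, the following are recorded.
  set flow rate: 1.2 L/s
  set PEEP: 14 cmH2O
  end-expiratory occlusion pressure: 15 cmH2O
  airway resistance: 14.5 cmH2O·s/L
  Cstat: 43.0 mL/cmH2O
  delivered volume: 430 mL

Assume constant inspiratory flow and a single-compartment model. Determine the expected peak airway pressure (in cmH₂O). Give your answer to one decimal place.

Total PEEP = 15 cmH2O (set 14 + intrinsic 1); this is the baseline alveolar pressure.
Equation of motion (constant flow): PIP = Vt/C + R·V̇ + PEEP.
PIP = 430/43.0 + 14.5×1.2 + 15 = 10.0 + 17.4 + 15 = 42.4 cmH2O.

42.4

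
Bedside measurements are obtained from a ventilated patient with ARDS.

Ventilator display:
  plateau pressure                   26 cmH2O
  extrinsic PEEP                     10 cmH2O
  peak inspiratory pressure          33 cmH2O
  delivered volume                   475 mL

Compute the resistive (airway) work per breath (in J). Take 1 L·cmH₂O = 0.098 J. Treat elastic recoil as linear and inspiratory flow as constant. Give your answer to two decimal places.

With constant inspiratory flow the resistive pressure is constant at PIP − Pplat = 33 − 26 = 7.0 cmH2O, so resistive work = 7.0 × 0.475 = 3.325 L·cmH2O.
× 0.098 J/(L·cmH2O) → 0.3259 J.

0.33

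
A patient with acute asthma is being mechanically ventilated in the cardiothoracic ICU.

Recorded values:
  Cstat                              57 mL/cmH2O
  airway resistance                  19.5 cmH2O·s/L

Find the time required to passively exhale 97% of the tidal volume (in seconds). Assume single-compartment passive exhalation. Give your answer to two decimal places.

3.90

τ = R × C = 19.5 × 57 mL/cmH2O = 19.5 × 0.057 L/cmH2O = 1.112 s.
Exhaled fraction f = 1 − e^(−t/τ) → t = −τ·ln(1 − f) = −1.112·ln(0.03) = 3.899 s.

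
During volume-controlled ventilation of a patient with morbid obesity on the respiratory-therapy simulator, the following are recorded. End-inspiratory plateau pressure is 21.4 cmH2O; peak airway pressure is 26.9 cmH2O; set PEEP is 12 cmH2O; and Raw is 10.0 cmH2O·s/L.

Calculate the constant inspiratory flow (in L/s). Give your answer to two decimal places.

flow = (PIP − Pplat) / Raw = 5.5 / 10.0 = 0.55 L/s.

0.55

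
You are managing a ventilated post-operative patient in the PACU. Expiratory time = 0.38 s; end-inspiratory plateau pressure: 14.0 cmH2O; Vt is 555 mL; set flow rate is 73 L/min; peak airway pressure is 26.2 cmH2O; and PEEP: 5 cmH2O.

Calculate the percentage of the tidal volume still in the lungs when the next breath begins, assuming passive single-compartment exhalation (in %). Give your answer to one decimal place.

54.1

Flow: 73 L/min ÷ 60 = 1.2167 L/s.
R = (PIP − Pplat)/V̇ = (26.2 − 14.0) / 1.2167 = 12.2/1.2167 = 10.027 cmH2O·s/L.
C = Vt/(Pplat − PEEP) = 555.0 / (14.0 − 5) = 555.0/9.0 = 61.667 mL/cmH2O.
τ = R × C = 10.027 × 0.06167 L/cmH2O = 0.6184 s.
Fraction remaining at end-expiration = e^(−Te/τ) = e^(−0.38/0.6184) = 0.5409 → 54.09%.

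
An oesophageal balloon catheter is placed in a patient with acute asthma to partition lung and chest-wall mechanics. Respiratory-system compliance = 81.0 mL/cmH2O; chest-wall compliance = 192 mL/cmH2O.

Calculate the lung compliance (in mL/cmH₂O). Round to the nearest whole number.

1/CL = 1/Crs − 1/Ccw.
1/CL = 1/81.0 − 1/192 = 0.007137.
CL = 140.11 mL/cmH2O.

140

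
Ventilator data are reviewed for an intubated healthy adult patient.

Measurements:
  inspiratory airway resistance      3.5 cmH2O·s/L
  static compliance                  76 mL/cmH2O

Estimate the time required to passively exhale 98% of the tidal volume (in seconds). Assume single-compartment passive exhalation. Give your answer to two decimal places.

τ = R × C = 3.5 × 76 mL/cmH2O = 3.5 × 0.076 L/cmH2O = 0.266 s.
Exhaled fraction f = 1 − e^(−t/τ) → t = −τ·ln(1 − f) = −0.266·ln(0.02) = 1.041 s.

1.04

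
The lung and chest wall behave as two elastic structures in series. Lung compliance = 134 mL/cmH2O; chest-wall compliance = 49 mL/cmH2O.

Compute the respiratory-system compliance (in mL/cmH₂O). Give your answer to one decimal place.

Lung and chest wall are elastances in series: 1/Crs = 1/CL + 1/Ccw.
1/Crs = 1/134 + 1/49 = 0.02787.
Crs = 35.881 mL/cmH2O.

35.9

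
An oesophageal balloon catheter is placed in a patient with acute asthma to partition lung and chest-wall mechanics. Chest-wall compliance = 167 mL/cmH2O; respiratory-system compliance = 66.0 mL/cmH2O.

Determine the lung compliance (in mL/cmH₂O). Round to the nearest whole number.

1/CL = 1/Crs − 1/Ccw.
1/CL = 1/66.0 − 1/167 = 0.009163.
CL = 109.13 mL/cmH2O.

109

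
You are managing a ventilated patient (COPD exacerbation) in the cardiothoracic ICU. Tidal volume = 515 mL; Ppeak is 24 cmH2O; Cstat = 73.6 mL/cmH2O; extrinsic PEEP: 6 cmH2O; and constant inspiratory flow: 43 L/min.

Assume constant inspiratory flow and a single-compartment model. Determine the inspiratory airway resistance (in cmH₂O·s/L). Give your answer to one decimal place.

Flow: 43 L/min ÷ 60 = 0.7167 L/s.
Equation of motion (constant flow): PIP = Vt/C + R·V̇ + PEEP.
R·V̇ = PIP − Vt/C − PEEP = 24 − 515/73.6 − 6 = 24 − 6.997 − 6 = 11.003 cmH2O.
R = 11.003 / 0.7167 = 15.352 cmH2O·s/L.

15.4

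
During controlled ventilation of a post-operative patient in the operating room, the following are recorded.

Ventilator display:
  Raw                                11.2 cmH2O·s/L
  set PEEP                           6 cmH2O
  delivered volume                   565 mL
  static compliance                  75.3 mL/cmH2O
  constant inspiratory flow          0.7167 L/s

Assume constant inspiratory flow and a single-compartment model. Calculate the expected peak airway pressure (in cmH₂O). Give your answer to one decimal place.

Equation of motion (constant flow): PIP = Vt/C + R·V̇ + PEEP.
PIP = 565/75.3 + 11.2×0.7167 + 6 = 7.503 + 8.027 + 6 = 21.53 cmH2O.

21.5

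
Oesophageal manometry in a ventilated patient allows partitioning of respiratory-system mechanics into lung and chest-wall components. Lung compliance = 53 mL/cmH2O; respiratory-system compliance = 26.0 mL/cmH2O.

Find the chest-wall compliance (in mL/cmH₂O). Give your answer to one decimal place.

1/Ccw = 1/Crs − 1/CL.
1/Ccw = 1/26.0 − 1/53 = 0.01959.
Ccw = 51.046 mL/cmH2O.

51.0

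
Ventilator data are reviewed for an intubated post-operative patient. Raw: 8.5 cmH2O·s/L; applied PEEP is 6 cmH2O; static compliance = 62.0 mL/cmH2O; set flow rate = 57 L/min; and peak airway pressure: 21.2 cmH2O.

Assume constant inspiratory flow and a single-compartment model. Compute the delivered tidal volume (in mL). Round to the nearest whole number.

442

Flow: 57 L/min ÷ 60 = 0.95 L/s.
Equation of motion (constant flow): PIP = Vt/C + R·V̇ + PEEP.
Vt/C = PIP − R·V̇ − PEEP = 21.2 − 8.075 − 6 = 7.125 cmH2O.
Vt = C × 7.125 = 62.0 × 7.125 = 441.75 mL.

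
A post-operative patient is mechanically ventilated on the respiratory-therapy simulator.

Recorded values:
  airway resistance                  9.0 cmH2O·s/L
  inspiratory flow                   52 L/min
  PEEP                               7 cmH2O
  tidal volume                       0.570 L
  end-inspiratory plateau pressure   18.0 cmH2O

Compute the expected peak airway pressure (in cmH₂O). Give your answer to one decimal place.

Flow: 52 L/min ÷ 60 = 0.8667 L/s.
PIP = Pplat + Raw × flow = 18.0 + 9.0 × 0.8667 = 18.0 + 7.8 = 25.8 cmH2O.

25.8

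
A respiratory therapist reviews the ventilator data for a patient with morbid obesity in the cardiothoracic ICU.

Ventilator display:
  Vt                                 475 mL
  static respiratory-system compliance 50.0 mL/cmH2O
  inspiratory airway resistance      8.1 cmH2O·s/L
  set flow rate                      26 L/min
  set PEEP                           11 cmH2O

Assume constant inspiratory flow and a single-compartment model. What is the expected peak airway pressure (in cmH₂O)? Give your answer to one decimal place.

24.0

Flow: 26 L/min ÷ 60 = 0.4333 L/s.
Equation of motion (constant flow): PIP = Vt/C + R·V̇ + PEEP.
PIP = 475/50.0 + 8.1×0.4333 + 11 = 9.5 + 3.51 + 11 = 24.01 cmH2O.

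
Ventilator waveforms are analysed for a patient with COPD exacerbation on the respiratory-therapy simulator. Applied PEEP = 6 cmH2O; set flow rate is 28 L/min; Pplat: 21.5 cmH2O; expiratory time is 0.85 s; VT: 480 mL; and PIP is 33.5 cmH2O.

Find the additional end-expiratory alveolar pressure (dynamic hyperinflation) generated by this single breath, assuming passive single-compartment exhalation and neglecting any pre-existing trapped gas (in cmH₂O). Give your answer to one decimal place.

Flow: 28 L/min ÷ 60 = 0.4667 L/s.
R = (PIP − Pplat)/V̇ = (33.5 − 21.5) / 0.4667 = 12.0/0.4667 = 25.712 cmH2O·s/L.
C = Vt/(Pplat − PEEP) = 480.0 / (21.5 − 6) = 480.0/15.5 = 30.968 mL/cmH2O.
τ = R × C = 25.712 × 0.03097 L/cmH2O = 0.7963 s.
Fraction remaining = e^(−Te/τ) = e^(−0.85/0.7963) = 0.3439; trapped volume = 480.0 × 0.3439 = 165.07 mL.
Additional alveolar pressure from trapping ≈ V_trapped / C = 165.07 / 30.968 = 5.33 cmH2O.

5.3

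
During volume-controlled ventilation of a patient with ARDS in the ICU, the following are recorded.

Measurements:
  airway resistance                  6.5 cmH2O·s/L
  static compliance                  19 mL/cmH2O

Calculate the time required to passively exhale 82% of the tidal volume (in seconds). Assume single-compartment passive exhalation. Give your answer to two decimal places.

0.21

τ = R × C = 6.5 × 19 mL/cmH2O = 6.5 × 0.019 L/cmH2O = 0.1235 s.
Exhaled fraction f = 1 − e^(−t/τ) → t = −τ·ln(1 − f) = −0.1235·ln(0.18) = 0.2118 s.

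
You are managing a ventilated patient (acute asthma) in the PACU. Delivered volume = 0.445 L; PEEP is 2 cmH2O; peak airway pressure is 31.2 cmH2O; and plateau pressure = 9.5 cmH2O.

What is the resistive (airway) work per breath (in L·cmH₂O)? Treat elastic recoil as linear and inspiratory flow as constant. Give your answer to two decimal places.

With constant inspiratory flow the resistive pressure is constant at PIP − Pplat = 31.2 − 9.5 = 21.7 cmH2O, so resistive work = 21.7 × 0.445 = 9.657 L·cmH2O.

9.66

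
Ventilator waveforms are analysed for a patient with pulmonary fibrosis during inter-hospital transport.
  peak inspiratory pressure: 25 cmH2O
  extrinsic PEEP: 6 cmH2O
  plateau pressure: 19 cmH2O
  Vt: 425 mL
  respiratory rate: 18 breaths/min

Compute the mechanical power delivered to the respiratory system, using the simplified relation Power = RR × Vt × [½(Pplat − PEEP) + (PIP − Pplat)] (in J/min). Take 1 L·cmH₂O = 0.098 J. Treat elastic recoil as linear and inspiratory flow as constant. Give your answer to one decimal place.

9.4

Per-breath work = Vt × [½(Pplat−PEEP) + (PIP−Pplat)] = 0.425 × [0.5×13.0 + 6.0] = 0.425 × 12.5 = 5.313 L·cmH2O.
Power = 18 × 5.313 = 95.634 L·cmH2O/min.
× 0.098 J/(L·cmH2O) → 9.372 J/min.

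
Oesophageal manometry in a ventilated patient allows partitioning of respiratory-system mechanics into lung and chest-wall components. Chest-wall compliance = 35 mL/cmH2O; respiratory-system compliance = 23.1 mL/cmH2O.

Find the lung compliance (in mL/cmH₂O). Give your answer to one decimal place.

67.9

1/CL = 1/Crs − 1/Ccw.
1/CL = 1/23.1 − 1/35 = 0.01472.
CL = 67.935 mL/cmH2O.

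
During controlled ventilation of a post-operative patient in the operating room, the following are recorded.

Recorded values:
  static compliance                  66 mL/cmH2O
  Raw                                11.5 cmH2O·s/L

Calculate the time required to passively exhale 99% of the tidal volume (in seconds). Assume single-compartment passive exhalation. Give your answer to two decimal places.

3.50

τ = R × C = 11.5 × 66 mL/cmH2O = 11.5 × 0.066 L/cmH2O = 0.759 s.
Exhaled fraction f = 1 − e^(−t/τ) → t = −τ·ln(1 − f) = −0.759·ln(0.01) = 3.495 s.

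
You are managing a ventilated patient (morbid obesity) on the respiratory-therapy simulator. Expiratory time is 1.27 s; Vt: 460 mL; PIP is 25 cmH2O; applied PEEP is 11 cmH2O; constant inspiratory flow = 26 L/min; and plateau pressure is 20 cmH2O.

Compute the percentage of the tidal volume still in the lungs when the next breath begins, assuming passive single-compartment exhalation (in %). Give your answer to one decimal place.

11.6

Flow: 26 L/min ÷ 60 = 0.4333 L/s.
R = (PIP − Pplat)/V̇ = (25 − 20) / 0.4333 = 5.0/0.4333 = 11.539 cmH2O·s/L.
C = Vt/(Pplat − PEEP) = 460.0 / (20 − 11) = 460.0/9.0 = 51.111 mL/cmH2O.
τ = R × C = 11.539 × 0.05111 L/cmH2O = 0.5898 s.
Fraction remaining at end-expiration = e^(−Te/τ) = e^(−1.27/0.5898) = 0.1161 → 11.61%.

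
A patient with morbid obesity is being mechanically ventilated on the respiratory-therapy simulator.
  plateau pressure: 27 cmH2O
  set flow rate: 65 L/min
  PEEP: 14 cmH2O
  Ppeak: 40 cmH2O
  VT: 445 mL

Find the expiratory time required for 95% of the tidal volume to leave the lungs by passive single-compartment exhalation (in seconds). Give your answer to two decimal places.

1.23

Flow: 65 L/min ÷ 60 = 1.0833 L/s.
R = (PIP − Pplat)/V̇ = (40 − 27) / 1.0833 = 13.0/1.0833 = 12.0 cmH2O·s/L.
C = Vt/(Pplat − PEEP) = 445.0 / (27 − 14) = 445.0/13.0 = 34.231 mL/cmH2O.
τ = R × C = 12.0 × 0.03423 L/cmH2O = 0.4108 s.
t = −τ·ln(1 − 0.95) = −0.4108·ln(0.05) = 1.231 s.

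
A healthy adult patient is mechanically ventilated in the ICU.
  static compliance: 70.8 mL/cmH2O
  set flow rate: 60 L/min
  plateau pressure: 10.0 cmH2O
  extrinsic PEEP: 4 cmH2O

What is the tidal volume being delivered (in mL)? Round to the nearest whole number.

425

Vt = Cstat × (Pplat − PEEP) = 70.8 × (10.0 − 4) = 70.8 × 6.0 = 424.8 mL.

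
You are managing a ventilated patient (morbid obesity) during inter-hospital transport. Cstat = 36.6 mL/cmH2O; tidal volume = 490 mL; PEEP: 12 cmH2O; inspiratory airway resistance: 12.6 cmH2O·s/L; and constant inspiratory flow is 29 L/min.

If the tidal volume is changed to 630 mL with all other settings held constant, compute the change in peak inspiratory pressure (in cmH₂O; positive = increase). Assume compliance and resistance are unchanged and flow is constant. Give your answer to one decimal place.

3.8

PIP = Vt/C + R·V̇ + PEEP (constant-flow equation of motion).
Only the elastic term changes: ΔPIP = ΔVt / C = (630 − 490) / 36.6 = 3.825 cmH2O.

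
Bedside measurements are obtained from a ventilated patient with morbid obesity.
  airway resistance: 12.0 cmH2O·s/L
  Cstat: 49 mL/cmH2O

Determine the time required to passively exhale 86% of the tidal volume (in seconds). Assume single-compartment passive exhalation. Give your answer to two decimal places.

τ = R × C = 12.0 × 49 mL/cmH2O = 12.0 × 0.049 L/cmH2O = 0.588 s.
Exhaled fraction f = 1 − e^(−t/τ) → t = −τ·ln(1 − f) = −0.588·ln(0.14) = 1.156 s.

1.16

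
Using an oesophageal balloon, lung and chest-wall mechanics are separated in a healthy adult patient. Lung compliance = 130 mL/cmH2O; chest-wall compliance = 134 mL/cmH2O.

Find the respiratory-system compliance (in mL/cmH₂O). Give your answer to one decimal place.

66.0

Lung and chest wall are elastances in series: 1/Crs = 1/CL + 1/Ccw.
1/Crs = 1/130 + 1/134 = 0.01515.
Crs = 66.007 mL/cmH2O.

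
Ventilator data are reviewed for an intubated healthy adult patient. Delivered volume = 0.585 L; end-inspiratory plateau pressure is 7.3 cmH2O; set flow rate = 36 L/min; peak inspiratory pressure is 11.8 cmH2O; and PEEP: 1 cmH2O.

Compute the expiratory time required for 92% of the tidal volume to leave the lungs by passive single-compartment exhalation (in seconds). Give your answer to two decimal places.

Flow: 36 L/min ÷ 60 = 0.6 L/s.
R = (PIP − Pplat)/V̇ = (11.8 − 7.3) / 0.6 = 4.5/0.6 = 7.5 cmH2O·s/L.
C = Vt/(Pplat − PEEP) = 585.0 / (7.3 − 1) = 585.0/6.3 = 92.857 mL/cmH2O.
τ = R × C = 7.5 × 0.09286 L/cmH2O = 0.6965 s.
t = −τ·ln(1 − 0.92) = −0.6965·ln(0.08) = 1.759 s.

1.76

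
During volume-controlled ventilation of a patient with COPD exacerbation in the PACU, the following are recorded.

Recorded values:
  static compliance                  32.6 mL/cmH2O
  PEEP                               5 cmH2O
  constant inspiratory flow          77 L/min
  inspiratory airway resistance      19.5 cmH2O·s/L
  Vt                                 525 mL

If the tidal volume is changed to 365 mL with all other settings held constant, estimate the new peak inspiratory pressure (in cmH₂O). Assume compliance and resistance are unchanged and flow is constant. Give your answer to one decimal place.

41.2

Flow: 77 L/min ÷ 60 = 1.2833 L/s.
PIP = Vt/C + R·V̇ + PEEP (constant-flow equation of motion).
Only the elastic term changes: ΔPIP = ΔVt / C = (365 − 525) / 32.6 = -4.908 cmH2O.
Original PIP = 525/32.6 + 19.5×1.2833 + 5 = 46.129 cmH2O; new PIP = 46.129 + (-4.908) = 41.221 cmH2O.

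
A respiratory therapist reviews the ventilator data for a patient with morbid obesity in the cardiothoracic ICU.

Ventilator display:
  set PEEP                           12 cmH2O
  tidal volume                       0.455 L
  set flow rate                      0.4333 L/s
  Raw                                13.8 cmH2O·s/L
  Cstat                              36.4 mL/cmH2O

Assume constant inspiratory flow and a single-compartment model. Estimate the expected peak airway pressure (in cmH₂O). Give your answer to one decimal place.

Equation of motion (constant flow): PIP = Vt/C + R·V̇ + PEEP.
PIP = 455/36.4 + 13.8×0.4333 + 12 = 12.5 + 5.98 + 12 = 30.48 cmH2O.

30.5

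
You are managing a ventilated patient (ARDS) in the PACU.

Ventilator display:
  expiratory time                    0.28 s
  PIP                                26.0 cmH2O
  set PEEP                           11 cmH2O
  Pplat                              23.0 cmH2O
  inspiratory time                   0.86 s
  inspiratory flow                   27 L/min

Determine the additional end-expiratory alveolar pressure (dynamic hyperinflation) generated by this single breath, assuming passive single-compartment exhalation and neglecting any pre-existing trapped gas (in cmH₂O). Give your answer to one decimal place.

3.3

Flow: 27 L/min ÷ 60 = 0.45 L/s.
Vt = flow × Ti = 0.45 L/s × 0.86 s × 1000 mL/L = 387.0 mL.
R = (PIP − Pplat)/V̇ = (26.0 − 23.0) / 0.45 = 3.0/0.45 = 6.667 cmH2O·s/L.
C = Vt/(Pplat − PEEP) = 387.0 / (23.0 − 11) = 387.0/12.0 = 32.25 mL/cmH2O.
τ = R × C = 6.667 × 0.03225 L/cmH2O = 0.215 s.
Fraction remaining = e^(−Te/τ) = e^(−0.28/0.215) = 0.2719; trapped volume = 387.0 × 0.2719 = 105.23 mL.
Additional alveolar pressure from trapping ≈ V_trapped / C = 105.23 / 32.25 = 3.263 cmH2O.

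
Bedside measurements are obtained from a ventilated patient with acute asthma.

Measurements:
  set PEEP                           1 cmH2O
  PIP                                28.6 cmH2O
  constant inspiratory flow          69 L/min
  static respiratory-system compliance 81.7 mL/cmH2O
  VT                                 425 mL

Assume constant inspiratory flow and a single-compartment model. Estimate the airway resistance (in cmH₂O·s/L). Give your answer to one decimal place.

19.5

Flow: 69 L/min ÷ 60 = 1.15 L/s.
Equation of motion (constant flow): PIP = Vt/C + R·V̇ + PEEP.
R·V̇ = PIP − Vt/C − PEEP = 28.6 − 425/81.7 − 1 = 28.6 − 5.202 − 1 = 22.398 cmH2O.
R = 22.398 / 1.15 = 19.477 cmH2O·s/L.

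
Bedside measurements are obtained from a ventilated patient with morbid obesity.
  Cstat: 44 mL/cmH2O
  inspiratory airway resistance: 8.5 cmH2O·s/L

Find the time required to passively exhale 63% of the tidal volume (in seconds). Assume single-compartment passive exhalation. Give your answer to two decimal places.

0.37

τ = R × C = 8.5 × 44 mL/cmH2O = 8.5 × 0.044 L/cmH2O = 0.374 s.
Exhaled fraction f = 1 − e^(−t/τ) → t = −τ·ln(1 − f) = −0.374·ln(0.37) = 0.3719 s.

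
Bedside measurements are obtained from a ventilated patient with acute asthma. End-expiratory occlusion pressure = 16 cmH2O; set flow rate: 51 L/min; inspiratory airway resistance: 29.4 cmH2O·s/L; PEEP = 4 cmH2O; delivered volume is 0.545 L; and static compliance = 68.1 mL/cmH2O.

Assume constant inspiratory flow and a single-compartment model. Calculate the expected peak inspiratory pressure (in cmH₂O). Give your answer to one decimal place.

Flow: 51 L/min ÷ 60 = 0.85 L/s.
Total PEEP = 16 cmH2O (set 4 + intrinsic 12); this is the baseline alveolar pressure.
Equation of motion (constant flow): PIP = Vt/C + R·V̇ + PEEP.
PIP = 545/68.1 + 29.4×0.85 + 16 = 8.003 + 24.99 + 16 = 48.993 cmH2O.

49.0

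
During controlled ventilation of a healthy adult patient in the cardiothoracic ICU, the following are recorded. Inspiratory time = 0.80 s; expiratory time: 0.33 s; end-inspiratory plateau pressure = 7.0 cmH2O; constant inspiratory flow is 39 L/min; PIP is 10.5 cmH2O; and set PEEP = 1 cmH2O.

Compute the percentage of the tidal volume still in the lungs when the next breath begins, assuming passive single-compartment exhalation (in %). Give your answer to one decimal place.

Flow: 39 L/min ÷ 60 = 0.65 L/s.
Vt = flow × Ti = 0.65 L/s × 0.80 s × 1000 mL/L = 520.0 mL.
R = (PIP − Pplat)/V̇ = (10.5 − 7.0) / 0.65 = 3.5/0.65 = 5.385 cmH2O·s/L.
C = Vt/(Pplat − PEEP) = 520.0 / (7.0 − 1) = 520.0/6.0 = 86.667 mL/cmH2O.
τ = R × C = 5.385 × 0.08667 L/cmH2O = 0.4667 s.
Fraction remaining at end-expiration = e^(−Te/τ) = e^(−0.33/0.4667) = 0.4931 → 49.31%.

49.3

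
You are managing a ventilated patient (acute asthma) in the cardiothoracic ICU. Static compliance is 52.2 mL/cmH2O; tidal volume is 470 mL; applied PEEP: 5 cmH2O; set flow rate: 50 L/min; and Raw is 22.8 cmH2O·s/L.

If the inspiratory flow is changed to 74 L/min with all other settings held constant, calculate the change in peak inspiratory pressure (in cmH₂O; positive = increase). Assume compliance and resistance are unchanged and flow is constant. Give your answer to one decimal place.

9.1

Flow: 50 L/min ÷ 60 = 0.8333 L/s.
New flow: 74 L/min ÷ 60 = 1.2333 L/s.
PIP = Vt/C + R·V̇ + PEEP (constant-flow equation of motion).
Only the resistive term changes: ΔPIP = R × ΔV̇ = 22.8 × (1.2333 − 0.8333) = 22.8 × 0.4 = 9.12 cmH2O.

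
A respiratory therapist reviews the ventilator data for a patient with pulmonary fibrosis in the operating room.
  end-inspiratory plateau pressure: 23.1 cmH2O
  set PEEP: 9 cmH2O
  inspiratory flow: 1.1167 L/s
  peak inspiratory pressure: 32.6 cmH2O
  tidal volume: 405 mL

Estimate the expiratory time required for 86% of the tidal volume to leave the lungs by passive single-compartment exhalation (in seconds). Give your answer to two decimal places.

R = (PIP − Pplat)/V̇ = (32.6 − 23.1) / 1.1167 = 9.5/1.1167 = 8.507 cmH2O·s/L.
C = Vt/(Pplat − PEEP) = 405.0 / (23.1 − 9) = 405.0/14.1 = 28.723 mL/cmH2O.
τ = R × C = 8.507 × 0.02872 L/cmH2O = 0.2443 s.
t = −τ·ln(1 − 0.86) = −0.2443·ln(0.14) = 0.4803 s.

0.48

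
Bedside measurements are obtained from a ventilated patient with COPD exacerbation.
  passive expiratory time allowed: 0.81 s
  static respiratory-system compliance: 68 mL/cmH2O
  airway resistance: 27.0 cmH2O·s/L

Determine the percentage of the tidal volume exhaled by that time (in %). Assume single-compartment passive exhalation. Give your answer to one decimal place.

35.7

τ = R × C = 27.0 × 68 mL/cmH2O = 27.0 × 0.068 L/cmH2O = 1.836 s.
Passive exhalation: V(t)/V₀ = e^(−t/τ) = e^(−0.81/1.836) = 0.6433.
Fraction exhaled = 1 − 0.6433 = 0.3567 → 35.67%.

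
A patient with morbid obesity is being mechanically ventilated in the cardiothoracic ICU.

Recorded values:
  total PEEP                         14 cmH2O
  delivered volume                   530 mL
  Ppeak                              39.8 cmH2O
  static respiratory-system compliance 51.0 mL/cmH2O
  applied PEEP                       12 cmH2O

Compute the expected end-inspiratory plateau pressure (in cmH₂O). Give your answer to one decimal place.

End-expiratory occlusion gives total PEEP = 14 cmH2O (intrinsic PEEP = 14 − 12 = 2). Use total PEEP for the elastic gradient.
Pplat = PEEPtotal + Vt / Cstat = 14 + 530 / 51.0 = 14 + 10.392 = 24.392 cmH2O.

24.4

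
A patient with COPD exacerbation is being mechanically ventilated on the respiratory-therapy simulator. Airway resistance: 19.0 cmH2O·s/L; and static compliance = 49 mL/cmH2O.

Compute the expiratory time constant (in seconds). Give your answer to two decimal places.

0.93

τ = R × C = 19.0 × 49 mL/cmH2O = 19.0 × 0.049 L/cmH2O = 0.931 s.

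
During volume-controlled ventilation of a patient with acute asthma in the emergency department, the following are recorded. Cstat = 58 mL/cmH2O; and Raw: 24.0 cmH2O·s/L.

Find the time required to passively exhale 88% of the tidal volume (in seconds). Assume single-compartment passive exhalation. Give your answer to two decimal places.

2.95

τ = R × C = 24.0 × 58 mL/cmH2O = 24.0 × 0.058 L/cmH2O = 1.392 s.
Exhaled fraction f = 1 − e^(−t/τ) → t = −τ·ln(1 − f) = −1.392·ln(0.12) = 2.951 s.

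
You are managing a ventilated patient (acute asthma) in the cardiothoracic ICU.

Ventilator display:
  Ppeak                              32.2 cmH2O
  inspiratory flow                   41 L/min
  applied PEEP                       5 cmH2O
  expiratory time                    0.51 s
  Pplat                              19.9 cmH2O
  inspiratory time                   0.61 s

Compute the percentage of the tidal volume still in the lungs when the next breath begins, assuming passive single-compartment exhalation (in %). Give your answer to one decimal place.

36.3

Flow: 41 L/min ÷ 60 = 0.6833 L/s.
Vt = flow × Ti = 0.6833 L/s × 0.61 s × 1000 mL/L = 416.81 mL.
R = (PIP − Pplat)/V̇ = (32.2 − 19.9) / 0.6833 = 12.3/0.6833 = 18.001 cmH2O·s/L.
C = Vt/(Pplat − PEEP) = 416.81 / (19.9 − 5) = 416.81/14.9 = 27.974 mL/cmH2O.
τ = R × C = 18.001 × 0.02797 L/cmH2O = 0.5035 s.
Fraction remaining at end-expiration = e^(−Te/τ) = e^(−0.51/0.5035) = 0.3632 → 36.32%.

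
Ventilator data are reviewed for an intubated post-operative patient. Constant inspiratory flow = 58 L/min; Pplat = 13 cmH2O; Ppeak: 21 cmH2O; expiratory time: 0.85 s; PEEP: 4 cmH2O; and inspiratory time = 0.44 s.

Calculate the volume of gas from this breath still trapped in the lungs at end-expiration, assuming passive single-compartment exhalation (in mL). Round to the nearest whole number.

Flow: 58 L/min ÷ 60 = 0.9667 L/s.
Vt = flow × Ti = 0.9667 L/s × 0.44 s × 1000 mL/L = 425.35 mL.
R = (PIP − Pplat)/V̇ = (21 − 13) / 0.9667 = 8.0/0.9667 = 8.276 cmH2O·s/L.
C = Vt/(Pplat − PEEP) = 425.35 / (13 − 4) = 425.35/9.0 = 47.261 mL/cmH2O.
τ = R × C = 8.276 × 0.04726 L/cmH2O = 0.3911 s.
Fraction remaining = e^(−Te/τ) = e^(−0.85/0.3911) = 0.1138.
Trapped volume = 425.35 × 0.1138 = 48.405 mL.

48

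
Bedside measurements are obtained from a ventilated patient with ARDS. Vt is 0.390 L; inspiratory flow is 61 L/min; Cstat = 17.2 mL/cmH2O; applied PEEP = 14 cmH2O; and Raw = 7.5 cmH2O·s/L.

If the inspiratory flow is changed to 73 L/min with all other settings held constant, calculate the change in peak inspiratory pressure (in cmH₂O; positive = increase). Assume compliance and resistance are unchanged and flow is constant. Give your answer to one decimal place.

Flow: 61 L/min ÷ 60 = 1.0167 L/s.
New flow: 73 L/min ÷ 60 = 1.2167 L/s.
PIP = Vt/C + R·V̇ + PEEP (constant-flow equation of motion).
Only the resistive term changes: ΔPIP = R × ΔV̇ = 7.5 × (1.2167 − 1.0167) = 7.5 × 0.2 = 1.5 cmH2O.

1.5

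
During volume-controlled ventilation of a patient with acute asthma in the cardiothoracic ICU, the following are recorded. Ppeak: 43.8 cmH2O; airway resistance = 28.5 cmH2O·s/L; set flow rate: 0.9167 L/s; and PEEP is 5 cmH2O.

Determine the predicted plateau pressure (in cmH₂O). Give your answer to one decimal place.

17.7

Pplat = PIP − Raw × flow = 43.8 − 28.5 × 0.9167 = 43.8 − 26.126 = 17.674 cmH2O.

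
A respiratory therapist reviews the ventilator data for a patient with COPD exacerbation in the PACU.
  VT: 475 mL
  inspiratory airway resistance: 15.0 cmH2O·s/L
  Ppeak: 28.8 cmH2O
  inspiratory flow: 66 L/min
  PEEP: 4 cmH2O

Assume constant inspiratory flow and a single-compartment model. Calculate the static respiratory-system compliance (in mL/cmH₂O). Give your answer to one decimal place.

57.2

Flow: 66 L/min ÷ 60 = 1.1 L/s.
Equation of motion (constant flow): PIP = Vt/C + R·V̇ + PEEP.
Vt/C = PIP − R·V̇ − PEEP = 28.8 − 15.0×1.1 − 4 = 28.8 − 16.5 − 4 = 8.3 cmH2O.
C = Vt / 8.3 = 475 / 8.3 = 57.229 mL/cmH2O.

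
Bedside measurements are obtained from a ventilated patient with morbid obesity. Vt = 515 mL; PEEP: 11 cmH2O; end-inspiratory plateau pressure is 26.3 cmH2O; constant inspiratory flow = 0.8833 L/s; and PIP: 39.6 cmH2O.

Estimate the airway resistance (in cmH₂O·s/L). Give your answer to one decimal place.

15.1

Raw = (PIP − Pplat) / flow = (39.6 − 26.3) / 0.8833 = 13.3 / 0.8833 = 15.057 cmH2O·s/L.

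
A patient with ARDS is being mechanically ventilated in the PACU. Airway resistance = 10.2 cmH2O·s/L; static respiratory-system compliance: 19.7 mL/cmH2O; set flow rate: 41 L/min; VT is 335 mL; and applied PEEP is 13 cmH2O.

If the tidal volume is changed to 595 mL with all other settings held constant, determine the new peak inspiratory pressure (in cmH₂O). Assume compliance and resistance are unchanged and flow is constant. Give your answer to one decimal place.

50.2

Flow: 41 L/min ÷ 60 = 0.6833 L/s.
PIP = Vt/C + R·V̇ + PEEP (constant-flow equation of motion).
Only the elastic term changes: ΔPIP = ΔVt / C = (595 − 335) / 19.7 = 13.198 cmH2O.
Original PIP = 335/19.7 + 10.2×0.6833 + 13 = 36.975 cmH2O; new PIP = 36.975 + (13.198) = 50.173 cmH2O.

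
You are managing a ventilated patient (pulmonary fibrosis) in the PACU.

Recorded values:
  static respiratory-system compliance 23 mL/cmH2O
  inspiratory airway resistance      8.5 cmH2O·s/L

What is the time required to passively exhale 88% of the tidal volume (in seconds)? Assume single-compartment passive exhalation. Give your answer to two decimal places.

0.41

τ = R × C = 8.5 × 23 mL/cmH2O = 8.5 × 0.023 L/cmH2O = 0.1955 s.
Exhaled fraction f = 1 − e^(−t/τ) → t = −τ·ln(1 − f) = −0.1955·ln(0.12) = 0.4145 s.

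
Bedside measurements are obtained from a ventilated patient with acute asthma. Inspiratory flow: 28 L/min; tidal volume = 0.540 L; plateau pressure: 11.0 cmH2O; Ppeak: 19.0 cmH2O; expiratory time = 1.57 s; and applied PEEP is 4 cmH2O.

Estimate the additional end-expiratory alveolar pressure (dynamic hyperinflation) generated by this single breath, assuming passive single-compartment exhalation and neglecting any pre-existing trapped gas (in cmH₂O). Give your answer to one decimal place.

2.1

Flow: 28 L/min ÷ 60 = 0.4667 L/s.
R = (PIP − Pplat)/V̇ = (19.0 − 11.0) / 0.4667 = 8.0/0.4667 = 17.142 cmH2O·s/L.
C = Vt/(Pplat − PEEP) = 540.0 / (11.0 − 4) = 540.0/7.0 = 77.143 mL/cmH2O.
τ = R × C = 17.142 × 0.07714 L/cmH2O = 1.322 s.
Fraction remaining = e^(−Te/τ) = e^(−1.57/1.322) = 0.305; trapped volume = 540.0 × 0.305 = 164.7 mL.
Additional alveolar pressure from trapping ≈ V_trapped / C = 164.7 / 77.143 = 2.135 cmH2O.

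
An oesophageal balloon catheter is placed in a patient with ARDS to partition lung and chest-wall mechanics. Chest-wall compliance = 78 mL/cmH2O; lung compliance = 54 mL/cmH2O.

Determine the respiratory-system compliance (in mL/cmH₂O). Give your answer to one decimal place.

31.9

Lung and chest wall are elastances in series: 1/Crs = 1/CL + 1/Ccw.
1/Crs = 1/54 + 1/78 = 0.03134.
Crs = 31.908 mL/cmH2O.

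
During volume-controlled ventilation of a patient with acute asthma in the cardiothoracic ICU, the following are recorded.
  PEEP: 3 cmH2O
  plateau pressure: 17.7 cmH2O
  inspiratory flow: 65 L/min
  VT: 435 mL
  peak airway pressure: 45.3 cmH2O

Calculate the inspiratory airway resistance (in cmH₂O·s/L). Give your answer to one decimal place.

Flow: 65 L/min ÷ 60 = 1.0833 L/s.
Raw = (PIP − Pplat) / flow = (45.3 − 17.7) / 1.0833 = 27.6 / 1.0833 = 25.478 cmH2O·s/L.

25.5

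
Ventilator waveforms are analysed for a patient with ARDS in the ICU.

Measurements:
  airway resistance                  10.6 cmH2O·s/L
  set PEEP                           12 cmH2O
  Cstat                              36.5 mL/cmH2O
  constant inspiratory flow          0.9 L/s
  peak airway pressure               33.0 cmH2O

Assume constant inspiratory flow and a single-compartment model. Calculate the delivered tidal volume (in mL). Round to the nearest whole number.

Equation of motion (constant flow): PIP = Vt/C + R·V̇ + PEEP.
Vt/C = PIP − R·V̇ − PEEP = 33.0 − 9.54 − 12 = 11.46 cmH2O.
Vt = C × 11.46 = 36.5 × 11.46 = 418.29 mL.

418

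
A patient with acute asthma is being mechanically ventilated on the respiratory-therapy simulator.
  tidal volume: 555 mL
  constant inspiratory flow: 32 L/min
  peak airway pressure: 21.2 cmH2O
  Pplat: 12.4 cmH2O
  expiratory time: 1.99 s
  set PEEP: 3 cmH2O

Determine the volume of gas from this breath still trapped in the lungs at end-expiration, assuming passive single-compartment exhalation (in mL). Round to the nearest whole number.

72

Flow: 32 L/min ÷ 60 = 0.5333 L/s.
R = (PIP − Pplat)/V̇ = (21.2 − 12.4) / 0.5333 = 8.8/0.5333 = 16.501 cmH2O·s/L.
C = Vt/(Pplat − PEEP) = 555.0 / (12.4 − 3) = 555.0/9.4 = 59.043 mL/cmH2O.
τ = R × C = 16.501 × 0.05904 L/cmH2O = 0.9742 s.
Fraction remaining = e^(−Te/τ) = e^(−1.99/0.9742) = 0.1297.
Trapped volume = 555.0 × 0.1297 = 71.984 mL.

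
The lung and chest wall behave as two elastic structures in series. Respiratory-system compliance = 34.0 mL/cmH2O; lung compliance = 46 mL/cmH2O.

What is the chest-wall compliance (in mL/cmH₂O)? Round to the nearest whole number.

1/Ccw = 1/Crs − 1/CL.
1/Ccw = 1/34.0 − 1/46 = 0.007673.
Ccw = 130.33 mL/cmH2O.

130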